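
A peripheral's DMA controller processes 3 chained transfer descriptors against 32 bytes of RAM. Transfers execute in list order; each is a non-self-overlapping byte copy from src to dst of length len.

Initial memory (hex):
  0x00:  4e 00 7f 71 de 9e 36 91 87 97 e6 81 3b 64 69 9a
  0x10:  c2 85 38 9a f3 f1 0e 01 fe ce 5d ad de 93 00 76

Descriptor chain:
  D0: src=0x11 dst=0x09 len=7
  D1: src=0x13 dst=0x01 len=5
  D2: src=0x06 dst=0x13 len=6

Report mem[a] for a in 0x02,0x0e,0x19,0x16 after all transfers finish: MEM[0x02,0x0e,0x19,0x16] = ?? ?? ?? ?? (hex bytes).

MEM[0x02,0x0e,0x19,0x16] = f3 0e ce 85

[0] 0x11->0x09 len=7 : 85 38 9a f3 f1 0e 01
[1] 0x13->0x01 len=5 : 9a f3 f1 0e 01
[2] 0x06->0x13 len=6 : 36 91 87 85 38 9a
query mem[0x02]=0xf3, mem[0x0e]=0x0e, mem[0x19]=0xce, mem[0x16]=0x85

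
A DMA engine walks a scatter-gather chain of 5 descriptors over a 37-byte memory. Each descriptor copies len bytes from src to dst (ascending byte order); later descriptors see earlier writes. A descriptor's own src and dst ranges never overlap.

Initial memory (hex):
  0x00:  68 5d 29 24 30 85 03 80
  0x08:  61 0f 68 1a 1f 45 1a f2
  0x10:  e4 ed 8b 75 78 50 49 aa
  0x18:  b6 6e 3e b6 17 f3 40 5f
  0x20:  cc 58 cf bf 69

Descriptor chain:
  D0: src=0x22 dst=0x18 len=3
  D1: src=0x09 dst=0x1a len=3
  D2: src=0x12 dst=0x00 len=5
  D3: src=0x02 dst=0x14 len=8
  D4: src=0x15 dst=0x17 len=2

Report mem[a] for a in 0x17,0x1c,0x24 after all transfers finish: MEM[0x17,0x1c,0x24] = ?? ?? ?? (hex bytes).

MEM[0x17,0x1c,0x24] = 50 1a 69

[0] 0x22->0x18 len=3 : cf bf 69
[1] 0x09->0x1a len=3 : 0f 68 1a
[2] 0x12->0x00 len=5 : 8b 75 78 50 49
[3] 0x02->0x14 len=8 : 78 50 49 85 03 80 61 0f
[4] 0x15->0x17 len=2 : 50 49
query mem[0x17]=0x50, mem[0x1c]=0x1a, mem[0x24]=0x69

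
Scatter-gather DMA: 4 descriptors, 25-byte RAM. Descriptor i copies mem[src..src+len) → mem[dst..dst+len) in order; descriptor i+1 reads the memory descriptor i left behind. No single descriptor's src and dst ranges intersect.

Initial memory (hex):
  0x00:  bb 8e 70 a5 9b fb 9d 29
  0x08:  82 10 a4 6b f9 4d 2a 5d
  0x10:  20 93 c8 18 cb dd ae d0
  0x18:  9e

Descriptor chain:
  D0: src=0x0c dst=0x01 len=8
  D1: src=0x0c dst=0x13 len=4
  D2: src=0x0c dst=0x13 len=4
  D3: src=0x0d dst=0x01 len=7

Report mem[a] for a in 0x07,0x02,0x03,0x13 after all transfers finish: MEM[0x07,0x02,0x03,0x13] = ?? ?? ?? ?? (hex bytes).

MEM[0x07,0x02,0x03,0x13] = f9 2a 5d f9

D0: mem[0x01..0x08] <- [f9 4d 2a 5d 20 93 c8 18]
D1: mem[0x13..0x16] <- [f9 4d 2a 5d]
D2: mem[0x13..0x16] <- [f9 4d 2a 5d]
D3: mem[0x01..0x07] <- [4d 2a 5d 20 93 c8 f9]
query mem[0x07]=0xf9, mem[0x02]=0x2a, mem[0x03]=0x5d, mem[0x13]=0xf9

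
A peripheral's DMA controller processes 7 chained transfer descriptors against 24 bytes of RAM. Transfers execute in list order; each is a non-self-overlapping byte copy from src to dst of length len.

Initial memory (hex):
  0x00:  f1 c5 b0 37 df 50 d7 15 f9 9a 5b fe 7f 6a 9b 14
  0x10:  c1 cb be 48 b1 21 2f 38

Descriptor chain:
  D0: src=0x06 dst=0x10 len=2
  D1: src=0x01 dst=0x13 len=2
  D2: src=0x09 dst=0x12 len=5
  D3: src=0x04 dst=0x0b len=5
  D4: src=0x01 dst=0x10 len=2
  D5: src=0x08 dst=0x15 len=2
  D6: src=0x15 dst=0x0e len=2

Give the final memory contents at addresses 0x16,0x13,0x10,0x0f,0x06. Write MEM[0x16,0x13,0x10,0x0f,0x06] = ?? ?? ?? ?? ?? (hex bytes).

MEM[0x16,0x13,0x10,0x0f,0x06] = 9a 5b c5 9a d7

  after D0: wrote 2B at 0x10 = d715
  after D1: wrote 2B at 0x13 = c5b0
  after D2: wrote 5B at 0x12 = 9a5bfe7f6a
  after D3: wrote 5B at 0x0b = df50d715f9
  after D4: wrote 2B at 0x10 = c5b0
  after D5: wrote 2B at 0x15 = f99a
  after D6: wrote 2B at 0x0e = f99a
query mem[0x16]=0x9a, mem[0x13]=0x5b, mem[0x10]=0xc5, mem[0x0f]=0x9a, mem[0x06]=0xd7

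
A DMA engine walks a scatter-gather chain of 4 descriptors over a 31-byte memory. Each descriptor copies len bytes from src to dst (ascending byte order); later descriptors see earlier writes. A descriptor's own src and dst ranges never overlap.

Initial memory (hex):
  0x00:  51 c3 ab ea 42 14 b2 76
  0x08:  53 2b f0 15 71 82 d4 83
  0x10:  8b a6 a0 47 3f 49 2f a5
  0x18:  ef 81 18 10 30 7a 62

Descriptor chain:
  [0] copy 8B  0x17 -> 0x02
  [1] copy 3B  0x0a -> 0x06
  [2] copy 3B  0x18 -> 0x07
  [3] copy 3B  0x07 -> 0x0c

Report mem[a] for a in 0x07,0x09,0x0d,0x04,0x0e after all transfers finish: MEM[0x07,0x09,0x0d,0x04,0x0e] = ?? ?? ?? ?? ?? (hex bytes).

MEM[0x07,0x09,0x0d,0x04,0x0e] = ef 18 81 81 18

#0 dst[0x02+8] := {0xa5,0xef,0x81,0x18,0x10,0x30,0x7a,0x62}
#1 dst[0x06+3] := {0xf0,0x15,0x71}
#2 dst[0x07+3] := {0xef,0x81,0x18}
#3 dst[0x0c+3] := {0xef,0x81,0x18}
query mem[0x07]=0xef, mem[0x09]=0x18, mem[0x0d]=0x81, mem[0x04]=0x81, mem[0x0e]=0x18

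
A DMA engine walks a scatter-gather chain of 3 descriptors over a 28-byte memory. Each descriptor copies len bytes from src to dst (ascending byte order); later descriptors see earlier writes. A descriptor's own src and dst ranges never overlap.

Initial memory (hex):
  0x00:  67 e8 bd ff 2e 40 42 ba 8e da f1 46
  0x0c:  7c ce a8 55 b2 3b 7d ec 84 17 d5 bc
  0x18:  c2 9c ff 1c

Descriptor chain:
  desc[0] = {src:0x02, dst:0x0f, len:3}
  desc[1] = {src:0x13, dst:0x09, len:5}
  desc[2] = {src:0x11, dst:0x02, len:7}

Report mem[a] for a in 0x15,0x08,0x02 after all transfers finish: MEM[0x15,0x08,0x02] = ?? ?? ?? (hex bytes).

[0] 0x02->0x0f len=3 : bd ff 2e
[1] 0x13->0x09 len=5 : ec 84 17 d5 bc
[2] 0x11->0x02 len=7 : 2e 7d ec 84 17 d5 bc
query mem[0x15]=0x17, mem[0x08]=0xbc, mem[0x02]=0x2e

MEM[0x15,0x08,0x02] = 17 bc 2e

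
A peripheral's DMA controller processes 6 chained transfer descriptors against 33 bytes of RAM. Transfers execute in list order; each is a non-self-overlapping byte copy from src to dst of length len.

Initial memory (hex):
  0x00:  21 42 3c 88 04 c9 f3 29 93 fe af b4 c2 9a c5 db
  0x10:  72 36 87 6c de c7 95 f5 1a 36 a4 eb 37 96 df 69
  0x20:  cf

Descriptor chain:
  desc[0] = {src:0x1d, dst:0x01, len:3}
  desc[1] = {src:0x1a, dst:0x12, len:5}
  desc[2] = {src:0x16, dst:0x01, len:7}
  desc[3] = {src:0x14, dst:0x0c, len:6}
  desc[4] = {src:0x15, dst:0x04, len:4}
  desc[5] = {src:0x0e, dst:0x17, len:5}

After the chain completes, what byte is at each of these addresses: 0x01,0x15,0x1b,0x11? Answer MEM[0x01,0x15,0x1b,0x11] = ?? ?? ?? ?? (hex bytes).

MEM[0x01,0x15,0x1b,0x11] = df 96 a4 36

  after D0: wrote 3B at 0x01 = 96df69
  after D1: wrote 5B at 0x12 = a4eb3796df
  after D2: wrote 7B at 0x01 = dff51a36a4eb37
  after D3: wrote 6B at 0x0c = 3796dff51a36
  after D4: wrote 4B at 0x04 = 96dff51a
  after D5: wrote 5B at 0x17 = dff51a36a4
query mem[0x01]=0xdf, mem[0x15]=0x96, mem[0x1b]=0xa4, mem[0x11]=0x36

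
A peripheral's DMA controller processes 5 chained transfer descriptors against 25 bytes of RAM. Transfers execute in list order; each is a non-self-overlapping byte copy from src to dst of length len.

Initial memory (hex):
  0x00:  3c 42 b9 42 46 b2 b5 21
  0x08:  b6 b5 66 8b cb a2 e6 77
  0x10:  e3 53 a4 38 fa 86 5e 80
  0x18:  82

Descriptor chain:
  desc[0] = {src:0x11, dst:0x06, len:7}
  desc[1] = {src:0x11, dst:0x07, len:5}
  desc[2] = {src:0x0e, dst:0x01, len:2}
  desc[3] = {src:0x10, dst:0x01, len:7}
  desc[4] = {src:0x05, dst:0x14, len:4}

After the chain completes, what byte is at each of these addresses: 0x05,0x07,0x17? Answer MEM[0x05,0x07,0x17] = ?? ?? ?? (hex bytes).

MEM[0x05,0x07,0x17] = fa 5e a4

[0] 0x11->0x06 len=7 : 53 a4 38 fa 86 5e 80
[1] 0x11->0x07 len=5 : 53 a4 38 fa 86
[2] 0x0e->0x01 len=2 : e6 77
[3] 0x10->0x01 len=7 : e3 53 a4 38 fa 86 5e
[4] 0x05->0x14 len=4 : fa 86 5e a4
query mem[0x05]=0xfa, mem[0x07]=0x5e, mem[0x17]=0xa4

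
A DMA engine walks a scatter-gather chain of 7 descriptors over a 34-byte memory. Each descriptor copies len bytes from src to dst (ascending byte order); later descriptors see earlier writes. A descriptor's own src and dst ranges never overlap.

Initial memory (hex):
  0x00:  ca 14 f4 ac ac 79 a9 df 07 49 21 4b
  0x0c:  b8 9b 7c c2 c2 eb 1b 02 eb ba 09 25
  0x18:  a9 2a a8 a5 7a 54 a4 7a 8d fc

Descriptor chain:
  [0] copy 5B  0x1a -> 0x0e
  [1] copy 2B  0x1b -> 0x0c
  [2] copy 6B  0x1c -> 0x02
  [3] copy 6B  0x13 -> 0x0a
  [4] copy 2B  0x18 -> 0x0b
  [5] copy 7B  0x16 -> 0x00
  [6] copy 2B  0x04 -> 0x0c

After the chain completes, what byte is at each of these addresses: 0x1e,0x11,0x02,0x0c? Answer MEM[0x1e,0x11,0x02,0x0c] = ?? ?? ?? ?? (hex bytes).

MEM[0x1e,0x11,0x02,0x0c] = a4 54 a9 a8

D0: mem[0x0e..0x12] <- [a8 a5 7a 54 a4]
D1: mem[0x0c..0x0d] <- [a5 7a]
D2: mem[0x02..0x07] <- [7a 54 a4 7a 8d fc]
D3: mem[0x0a..0x0f] <- [02 eb ba 09 25 a9]
D4: mem[0x0b..0x0c] <- [a9 2a]
D5: mem[0x00..0x06] <- [09 25 a9 2a a8 a5 7a]
D6: mem[0x0c..0x0d] <- [a8 a5]
query mem[0x1e]=0xa4, mem[0x11]=0x54, mem[0x02]=0xa9, mem[0x0c]=0xa8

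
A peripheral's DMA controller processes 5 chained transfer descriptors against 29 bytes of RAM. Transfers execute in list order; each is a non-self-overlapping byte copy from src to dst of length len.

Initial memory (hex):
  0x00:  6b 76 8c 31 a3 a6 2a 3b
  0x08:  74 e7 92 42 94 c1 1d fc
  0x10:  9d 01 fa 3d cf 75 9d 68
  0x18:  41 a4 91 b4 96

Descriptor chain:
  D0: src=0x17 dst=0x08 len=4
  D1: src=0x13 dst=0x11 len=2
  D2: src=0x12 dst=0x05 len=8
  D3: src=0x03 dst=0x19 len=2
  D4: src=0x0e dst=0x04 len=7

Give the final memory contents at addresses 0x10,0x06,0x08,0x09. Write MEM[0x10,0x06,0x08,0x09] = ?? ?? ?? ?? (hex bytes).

#0 dst[0x08+4] := {0x68,0x41,0xa4,0x91}
#1 dst[0x11+2] := {0x3d,0xcf}
#2 dst[0x05+8] := {0xcf,0x3d,0xcf,0x75,0x9d,0x68,0x41,0xa4}
#3 dst[0x19+2] := {0x31,0xa3}
#4 dst[0x04+7] := {0x1d,0xfc,0x9d,0x3d,0xcf,0x3d,0xcf}
query mem[0x10]=0x9d, mem[0x06]=0x9d, mem[0x08]=0xcf, mem[0x09]=0x3d

MEM[0x10,0x06,0x08,0x09] = 9d 9d cf 3d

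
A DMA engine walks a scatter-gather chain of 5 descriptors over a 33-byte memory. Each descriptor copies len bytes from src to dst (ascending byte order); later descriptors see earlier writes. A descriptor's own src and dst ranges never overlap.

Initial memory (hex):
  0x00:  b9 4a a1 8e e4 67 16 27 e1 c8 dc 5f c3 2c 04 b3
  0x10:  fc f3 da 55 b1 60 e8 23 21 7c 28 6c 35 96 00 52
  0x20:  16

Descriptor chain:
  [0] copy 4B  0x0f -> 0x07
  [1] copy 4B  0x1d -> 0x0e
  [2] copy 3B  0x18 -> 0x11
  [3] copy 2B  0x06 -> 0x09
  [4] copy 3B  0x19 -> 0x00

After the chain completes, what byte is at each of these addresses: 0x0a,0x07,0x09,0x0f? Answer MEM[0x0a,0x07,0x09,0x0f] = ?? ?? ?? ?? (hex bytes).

[0] 0x0f->0x07 len=4 : b3 fc f3 da
[1] 0x1d->0x0e len=4 : 96 00 52 16
[2] 0x18->0x11 len=3 : 21 7c 28
[3] 0x06->0x09 len=2 : 16 b3
[4] 0x19->0x00 len=3 : 7c 28 6c
query mem[0x0a]=0xb3, mem[0x07]=0xb3, mem[0x09]=0x16, mem[0x0f]=0x00

MEM[0x0a,0x07,0x09,0x0f] = b3 b3 16 00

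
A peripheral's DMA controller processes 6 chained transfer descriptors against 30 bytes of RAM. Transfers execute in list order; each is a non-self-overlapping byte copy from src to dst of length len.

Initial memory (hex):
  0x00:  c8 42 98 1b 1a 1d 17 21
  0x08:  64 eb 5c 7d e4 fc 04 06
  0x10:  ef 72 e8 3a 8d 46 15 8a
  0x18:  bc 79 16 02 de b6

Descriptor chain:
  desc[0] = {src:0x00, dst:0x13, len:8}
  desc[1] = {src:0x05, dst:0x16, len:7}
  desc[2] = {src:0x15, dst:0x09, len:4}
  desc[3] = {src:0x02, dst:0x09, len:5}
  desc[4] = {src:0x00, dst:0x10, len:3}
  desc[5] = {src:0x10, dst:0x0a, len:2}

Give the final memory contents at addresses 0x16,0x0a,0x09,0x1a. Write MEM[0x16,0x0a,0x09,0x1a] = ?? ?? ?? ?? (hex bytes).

MEM[0x16,0x0a,0x09,0x1a] = 1d c8 98 eb

D0: mem[0x13..0x1a] <- [c8 42 98 1b 1a 1d 17 21]
D1: mem[0x16..0x1c] <- [1d 17 21 64 eb 5c 7d]
D2: mem[0x09..0x0c] <- [98 1d 17 21]
D3: mem[0x09..0x0d] <- [98 1b 1a 1d 17]
D4: mem[0x10..0x12] <- [c8 42 98]
D5: mem[0x0a..0x0b] <- [c8 42]
query mem[0x16]=0x1d, mem[0x0a]=0xc8, mem[0x09]=0x98, mem[0x1a]=0xeb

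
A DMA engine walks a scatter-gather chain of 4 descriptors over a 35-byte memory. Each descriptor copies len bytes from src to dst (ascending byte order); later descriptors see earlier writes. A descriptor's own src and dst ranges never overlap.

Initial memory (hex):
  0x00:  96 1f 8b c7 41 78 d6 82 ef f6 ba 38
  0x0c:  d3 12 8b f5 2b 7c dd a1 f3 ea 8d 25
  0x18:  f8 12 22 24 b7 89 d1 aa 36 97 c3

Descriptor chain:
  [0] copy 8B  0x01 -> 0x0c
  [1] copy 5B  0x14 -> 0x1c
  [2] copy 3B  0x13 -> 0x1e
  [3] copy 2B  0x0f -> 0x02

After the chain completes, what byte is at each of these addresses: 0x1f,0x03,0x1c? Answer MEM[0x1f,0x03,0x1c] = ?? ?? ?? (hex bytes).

[0] 0x01->0x0c len=8 : 1f 8b c7 41 78 d6 82 ef
[1] 0x14->0x1c len=5 : f3 ea 8d 25 f8
[2] 0x13->0x1e len=3 : ef f3 ea
[3] 0x0f->0x02 len=2 : 41 78
query mem[0x1f]=0xf3, mem[0x03]=0x78, mem[0x1c]=0xf3

MEM[0x1f,0x03,0x1c] = f3 78 f3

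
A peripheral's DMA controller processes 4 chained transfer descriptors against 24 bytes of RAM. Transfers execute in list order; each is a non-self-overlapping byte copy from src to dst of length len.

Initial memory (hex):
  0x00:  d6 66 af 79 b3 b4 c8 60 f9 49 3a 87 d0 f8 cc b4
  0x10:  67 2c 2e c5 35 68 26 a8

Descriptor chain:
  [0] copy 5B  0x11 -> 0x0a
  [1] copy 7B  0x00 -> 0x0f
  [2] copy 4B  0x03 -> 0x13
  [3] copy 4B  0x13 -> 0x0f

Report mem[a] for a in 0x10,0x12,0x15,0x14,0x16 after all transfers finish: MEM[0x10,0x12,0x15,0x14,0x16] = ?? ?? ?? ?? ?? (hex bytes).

#0 dst[0x0a+5] := {0x2c,0x2e,0xc5,0x35,0x68}
#1 dst[0x0f+7] := {0xd6,0x66,0xaf,0x79,0xb3,0xb4,0xc8}
#2 dst[0x13+4] := {0x79,0xb3,0xb4,0xc8}
#3 dst[0x0f+4] := {0x79,0xb3,0xb4,0xc8}
query mem[0x10]=0xb3, mem[0x12]=0xc8, mem[0x15]=0xb4, mem[0x14]=0xb3, mem[0x16]=0xc8

MEM[0x10,0x12,0x15,0x14,0x16] = b3 c8 b4 b3 c8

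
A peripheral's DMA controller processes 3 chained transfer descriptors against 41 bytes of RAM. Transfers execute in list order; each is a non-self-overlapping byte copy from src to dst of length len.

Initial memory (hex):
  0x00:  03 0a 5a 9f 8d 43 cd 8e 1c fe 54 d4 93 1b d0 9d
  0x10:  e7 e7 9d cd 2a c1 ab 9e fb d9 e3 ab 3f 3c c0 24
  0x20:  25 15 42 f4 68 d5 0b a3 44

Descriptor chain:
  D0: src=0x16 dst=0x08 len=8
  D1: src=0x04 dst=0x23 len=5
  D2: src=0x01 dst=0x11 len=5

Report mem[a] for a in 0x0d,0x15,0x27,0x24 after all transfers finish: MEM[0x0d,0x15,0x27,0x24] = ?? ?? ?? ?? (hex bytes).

MEM[0x0d,0x15,0x27,0x24] = ab 43 ab 43

  after D0: wrote 8B at 0x08 = ab9efbd9e3ab3f3c
  after D1: wrote 5B at 0x23 = 8d43cd8eab
  after D2: wrote 5B at 0x11 = 0a5a9f8d43
query mem[0x0d]=0xab, mem[0x15]=0x43, mem[0x27]=0xab, mem[0x24]=0x43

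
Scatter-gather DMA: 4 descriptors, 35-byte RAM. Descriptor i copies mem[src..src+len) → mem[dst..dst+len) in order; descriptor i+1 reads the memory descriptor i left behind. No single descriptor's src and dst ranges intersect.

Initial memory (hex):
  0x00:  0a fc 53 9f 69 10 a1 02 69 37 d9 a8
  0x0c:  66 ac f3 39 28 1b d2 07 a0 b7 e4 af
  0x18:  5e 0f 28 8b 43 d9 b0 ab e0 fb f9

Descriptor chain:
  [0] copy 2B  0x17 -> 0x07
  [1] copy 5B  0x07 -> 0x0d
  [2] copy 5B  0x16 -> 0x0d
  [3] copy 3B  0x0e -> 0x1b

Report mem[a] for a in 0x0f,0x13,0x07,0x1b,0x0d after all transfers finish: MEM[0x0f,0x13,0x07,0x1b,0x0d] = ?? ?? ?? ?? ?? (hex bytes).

MEM[0x0f,0x13,0x07,0x1b,0x0d] = 5e 07 af af e4

  after D0: wrote 2B at 0x07 = af5e
  after D1: wrote 5B at 0x0d = af5e37d9a8
  after D2: wrote 5B at 0x0d = e4af5e0f28
  after D3: wrote 3B at 0x1b = af5e0f
query mem[0x0f]=0x5e, mem[0x13]=0x07, mem[0x07]=0xaf, mem[0x1b]=0xaf, mem[0x0d]=0xe4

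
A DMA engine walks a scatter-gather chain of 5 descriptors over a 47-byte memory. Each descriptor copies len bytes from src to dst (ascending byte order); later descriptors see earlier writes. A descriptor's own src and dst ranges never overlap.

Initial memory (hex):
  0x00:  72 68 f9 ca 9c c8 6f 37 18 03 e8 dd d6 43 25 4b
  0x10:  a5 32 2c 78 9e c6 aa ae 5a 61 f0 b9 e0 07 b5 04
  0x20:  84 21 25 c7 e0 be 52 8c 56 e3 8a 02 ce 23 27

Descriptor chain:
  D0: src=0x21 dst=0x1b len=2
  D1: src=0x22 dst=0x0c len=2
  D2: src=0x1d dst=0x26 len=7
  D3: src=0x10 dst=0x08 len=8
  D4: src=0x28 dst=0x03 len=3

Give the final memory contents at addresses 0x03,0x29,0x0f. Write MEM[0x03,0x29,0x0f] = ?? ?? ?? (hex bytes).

D0: mem[0x1b..0x1c] <- [21 25]
D1: mem[0x0c..0x0d] <- [25 c7]
D2: mem[0x26..0x2c] <- [07 b5 04 84 21 25 c7]
D3: mem[0x08..0x0f] <- [a5 32 2c 78 9e c6 aa ae]
D4: mem[0x03..0x05] <- [04 84 21]
query mem[0x03]=0x04, mem[0x29]=0x84, mem[0x0f]=0xae

MEM[0x03,0x29,0x0f] = 04 84 ae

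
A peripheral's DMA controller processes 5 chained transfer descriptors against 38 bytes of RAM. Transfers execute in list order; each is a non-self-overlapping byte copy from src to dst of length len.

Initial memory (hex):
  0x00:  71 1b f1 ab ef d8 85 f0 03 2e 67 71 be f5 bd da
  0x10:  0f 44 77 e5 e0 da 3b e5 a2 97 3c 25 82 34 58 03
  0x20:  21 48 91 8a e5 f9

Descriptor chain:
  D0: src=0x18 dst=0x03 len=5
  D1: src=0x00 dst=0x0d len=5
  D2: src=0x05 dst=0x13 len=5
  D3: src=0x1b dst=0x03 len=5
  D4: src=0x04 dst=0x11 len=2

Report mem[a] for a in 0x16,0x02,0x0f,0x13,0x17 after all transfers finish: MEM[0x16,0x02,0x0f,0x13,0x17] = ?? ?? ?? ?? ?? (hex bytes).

#0 dst[0x03+5] := {0xa2,0x97,0x3c,0x25,0x82}
#1 dst[0x0d+5] := {0x71,0x1b,0xf1,0xa2,0x97}
#2 dst[0x13+5] := {0x3c,0x25,0x82,0x03,0x2e}
#3 dst[0x03+5] := {0x25,0x82,0x34,0x58,0x03}
#4 dst[0x11+2] := {0x82,0x34}
query mem[0x16]=0x03, mem[0x02]=0xf1, mem[0x0f]=0xf1, mem[0x13]=0x3c, mem[0x17]=0x2e

MEM[0x16,0x02,0x0f,0x13,0x17] = 03 f1 f1 3c 2e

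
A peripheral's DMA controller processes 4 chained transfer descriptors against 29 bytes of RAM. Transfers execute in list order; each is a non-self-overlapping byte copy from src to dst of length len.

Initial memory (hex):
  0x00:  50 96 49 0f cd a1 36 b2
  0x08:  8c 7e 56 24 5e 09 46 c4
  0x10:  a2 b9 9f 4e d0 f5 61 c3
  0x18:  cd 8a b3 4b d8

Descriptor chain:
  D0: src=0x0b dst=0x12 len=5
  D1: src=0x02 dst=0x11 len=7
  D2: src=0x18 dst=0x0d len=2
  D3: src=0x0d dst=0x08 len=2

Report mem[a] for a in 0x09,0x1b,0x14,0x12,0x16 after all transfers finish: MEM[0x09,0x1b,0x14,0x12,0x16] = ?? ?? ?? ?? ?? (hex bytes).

[0] 0x0b->0x12 len=5 : 24 5e 09 46 c4
[1] 0x02->0x11 len=7 : 49 0f cd a1 36 b2 8c
[2] 0x18->0x0d len=2 : cd 8a
[3] 0x0d->0x08 len=2 : cd 8a
query mem[0x09]=0x8a, mem[0x1b]=0x4b, mem[0x14]=0xa1, mem[0x12]=0x0f, mem[0x16]=0xb2

MEM[0x09,0x1b,0x14,0x12,0x16] = 8a 4b a1 0f b2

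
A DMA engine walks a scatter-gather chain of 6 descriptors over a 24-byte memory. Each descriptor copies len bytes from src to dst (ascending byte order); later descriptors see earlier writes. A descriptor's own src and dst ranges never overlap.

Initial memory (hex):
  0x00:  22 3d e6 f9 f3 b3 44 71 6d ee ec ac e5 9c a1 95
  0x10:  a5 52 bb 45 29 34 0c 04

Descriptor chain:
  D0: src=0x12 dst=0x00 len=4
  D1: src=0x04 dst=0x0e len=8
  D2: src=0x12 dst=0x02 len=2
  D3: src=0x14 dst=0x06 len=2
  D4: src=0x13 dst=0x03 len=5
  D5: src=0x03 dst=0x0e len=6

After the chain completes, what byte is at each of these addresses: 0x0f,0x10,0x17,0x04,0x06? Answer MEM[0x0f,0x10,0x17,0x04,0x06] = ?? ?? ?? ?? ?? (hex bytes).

D0: mem[0x00..0x03] <- [bb 45 29 34]
D1: mem[0x0e..0x15] <- [f3 b3 44 71 6d ee ec ac]
D2: mem[0x02..0x03] <- [6d ee]
D3: mem[0x06..0x07] <- [ec ac]
D4: mem[0x03..0x07] <- [ee ec ac 0c 04]
D5: mem[0x0e..0x13] <- [ee ec ac 0c 04 6d]
query mem[0x0f]=0xec, mem[0x10]=0xac, mem[0x17]=0x04, mem[0x04]=0xec, mem[0x06]=0x0c

MEM[0x0f,0x10,0x17,0x04,0x06] = ec ac 04 ec 0c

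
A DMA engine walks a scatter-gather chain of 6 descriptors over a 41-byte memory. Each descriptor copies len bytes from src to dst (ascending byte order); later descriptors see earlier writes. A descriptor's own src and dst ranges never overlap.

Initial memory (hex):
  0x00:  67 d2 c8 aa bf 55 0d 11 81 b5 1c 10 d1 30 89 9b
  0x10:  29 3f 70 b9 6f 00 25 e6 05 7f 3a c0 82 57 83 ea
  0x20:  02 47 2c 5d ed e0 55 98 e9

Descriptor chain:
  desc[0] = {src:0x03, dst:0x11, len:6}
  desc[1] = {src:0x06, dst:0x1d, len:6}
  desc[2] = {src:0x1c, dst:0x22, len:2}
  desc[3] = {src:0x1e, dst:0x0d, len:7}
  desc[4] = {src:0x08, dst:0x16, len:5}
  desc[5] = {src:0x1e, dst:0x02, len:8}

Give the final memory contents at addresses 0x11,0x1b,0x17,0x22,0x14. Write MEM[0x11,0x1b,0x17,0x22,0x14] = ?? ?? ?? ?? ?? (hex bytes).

MEM[0x11,0x1b,0x17,0x22,0x14] = 82 c0 b5 82 0d

D0: mem[0x11..0x16] <- [aa bf 55 0d 11 81]
D1: mem[0x1d..0x22] <- [0d 11 81 b5 1c 10]
D2: mem[0x22..0x23] <- [82 0d]
D3: mem[0x0d..0x13] <- [11 81 b5 1c 82 0d ed]
D4: mem[0x16..0x1a] <- [81 b5 1c 10 d1]
D5: mem[0x02..0x09] <- [11 81 b5 1c 82 0d ed e0]
query mem[0x11]=0x82, mem[0x1b]=0xc0, mem[0x17]=0xb5, mem[0x22]=0x82, mem[0x14]=0x0d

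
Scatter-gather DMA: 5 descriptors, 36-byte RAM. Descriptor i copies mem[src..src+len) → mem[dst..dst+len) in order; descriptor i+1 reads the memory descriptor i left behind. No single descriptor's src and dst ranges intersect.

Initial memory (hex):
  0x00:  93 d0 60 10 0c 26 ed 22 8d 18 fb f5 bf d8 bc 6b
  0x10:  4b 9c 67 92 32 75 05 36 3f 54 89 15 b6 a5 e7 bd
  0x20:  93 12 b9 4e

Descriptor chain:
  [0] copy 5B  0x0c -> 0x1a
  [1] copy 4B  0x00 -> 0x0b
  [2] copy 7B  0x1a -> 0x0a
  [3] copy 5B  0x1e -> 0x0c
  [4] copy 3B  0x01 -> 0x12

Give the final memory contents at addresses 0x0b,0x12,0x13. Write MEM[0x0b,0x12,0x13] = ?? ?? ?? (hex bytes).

#0 dst[0x1a+5] := {0xbf,0xd8,0xbc,0x6b,0x4b}
#1 dst[0x0b+4] := {0x93,0xd0,0x60,0x10}
#2 dst[0x0a+7] := {0xbf,0xd8,0xbc,0x6b,0x4b,0xbd,0x93}
#3 dst[0x0c+5] := {0x4b,0xbd,0x93,0x12,0xb9}
#4 dst[0x12+3] := {0xd0,0x60,0x10}
query mem[0x0b]=0xd8, mem[0x12]=0xd0, mem[0x13]=0x60

MEM[0x0b,0x12,0x13] = d8 d0 60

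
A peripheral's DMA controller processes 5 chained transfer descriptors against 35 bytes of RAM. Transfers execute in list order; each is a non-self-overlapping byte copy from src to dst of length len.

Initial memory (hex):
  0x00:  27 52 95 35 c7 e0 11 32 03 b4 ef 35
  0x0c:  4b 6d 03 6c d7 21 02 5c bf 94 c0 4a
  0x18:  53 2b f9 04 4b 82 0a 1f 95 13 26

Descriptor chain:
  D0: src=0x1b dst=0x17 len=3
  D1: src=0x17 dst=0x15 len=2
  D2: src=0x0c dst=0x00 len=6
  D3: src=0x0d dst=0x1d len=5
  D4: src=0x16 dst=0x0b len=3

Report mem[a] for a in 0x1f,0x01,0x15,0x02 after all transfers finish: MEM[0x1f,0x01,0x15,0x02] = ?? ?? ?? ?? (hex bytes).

MEM[0x1f,0x01,0x15,0x02] = 6c 6d 04 03

#0 dst[0x17+3] := {0x04,0x4b,0x82}
#1 dst[0x15+2] := {0x04,0x4b}
#2 dst[0x00+6] := {0x4b,0x6d,0x03,0x6c,0xd7,0x21}
#3 dst[0x1d+5] := {0x6d,0x03,0x6c,0xd7,0x21}
#4 dst[0x0b+3] := {0x4b,0x04,0x4b}
query mem[0x1f]=0x6c, mem[0x01]=0x6d, mem[0x15]=0x04, mem[0x02]=0x03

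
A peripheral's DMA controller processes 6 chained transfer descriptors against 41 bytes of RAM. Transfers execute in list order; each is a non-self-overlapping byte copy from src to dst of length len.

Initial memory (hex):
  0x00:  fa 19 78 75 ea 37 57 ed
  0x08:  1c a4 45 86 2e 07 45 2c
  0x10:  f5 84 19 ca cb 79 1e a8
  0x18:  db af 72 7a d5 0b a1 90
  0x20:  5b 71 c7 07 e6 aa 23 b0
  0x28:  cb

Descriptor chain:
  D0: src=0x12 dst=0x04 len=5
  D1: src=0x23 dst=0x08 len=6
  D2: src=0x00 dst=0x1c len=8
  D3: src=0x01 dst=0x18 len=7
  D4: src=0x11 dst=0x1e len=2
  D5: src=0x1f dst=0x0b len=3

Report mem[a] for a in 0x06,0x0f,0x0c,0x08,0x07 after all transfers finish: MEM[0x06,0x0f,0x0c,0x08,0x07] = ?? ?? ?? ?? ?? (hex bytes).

[0] 0x12->0x04 len=5 : 19 ca cb 79 1e
[1] 0x23->0x08 len=6 : 07 e6 aa 23 b0 cb
[2] 0x00->0x1c len=8 : fa 19 78 75 19 ca cb 79
[3] 0x01->0x18 len=7 : 19 78 75 19 ca cb 79
[4] 0x11->0x1e len=2 : 84 19
[5] 0x1f->0x0b len=3 : 19 19 ca
query mem[0x06]=0xcb, mem[0x0f]=0x2c, mem[0x0c]=0x19, mem[0x08]=0x07, mem[0x07]=0x79

MEM[0x06,0x0f,0x0c,0x08,0x07] = cb 2c 19 07 79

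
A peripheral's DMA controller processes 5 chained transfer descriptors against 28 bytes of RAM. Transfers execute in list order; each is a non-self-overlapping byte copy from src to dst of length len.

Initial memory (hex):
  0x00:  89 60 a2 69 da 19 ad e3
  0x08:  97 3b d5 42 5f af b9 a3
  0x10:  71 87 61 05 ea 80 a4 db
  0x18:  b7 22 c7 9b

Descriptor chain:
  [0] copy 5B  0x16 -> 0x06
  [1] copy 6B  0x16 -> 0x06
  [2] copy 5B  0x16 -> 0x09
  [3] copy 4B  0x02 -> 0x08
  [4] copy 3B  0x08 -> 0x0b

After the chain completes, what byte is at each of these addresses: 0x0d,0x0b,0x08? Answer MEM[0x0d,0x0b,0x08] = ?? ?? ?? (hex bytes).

[0] 0x16->0x06 len=5 : a4 db b7 22 c7
[1] 0x16->0x06 len=6 : a4 db b7 22 c7 9b
[2] 0x16->0x09 len=5 : a4 db b7 22 c7
[3] 0x02->0x08 len=4 : a2 69 da 19
[4] 0x08->0x0b len=3 : a2 69 da
query mem[0x0d]=0xda, mem[0x0b]=0xa2, mem[0x08]=0xa2

MEM[0x0d,0x0b,0x08] = da a2 a2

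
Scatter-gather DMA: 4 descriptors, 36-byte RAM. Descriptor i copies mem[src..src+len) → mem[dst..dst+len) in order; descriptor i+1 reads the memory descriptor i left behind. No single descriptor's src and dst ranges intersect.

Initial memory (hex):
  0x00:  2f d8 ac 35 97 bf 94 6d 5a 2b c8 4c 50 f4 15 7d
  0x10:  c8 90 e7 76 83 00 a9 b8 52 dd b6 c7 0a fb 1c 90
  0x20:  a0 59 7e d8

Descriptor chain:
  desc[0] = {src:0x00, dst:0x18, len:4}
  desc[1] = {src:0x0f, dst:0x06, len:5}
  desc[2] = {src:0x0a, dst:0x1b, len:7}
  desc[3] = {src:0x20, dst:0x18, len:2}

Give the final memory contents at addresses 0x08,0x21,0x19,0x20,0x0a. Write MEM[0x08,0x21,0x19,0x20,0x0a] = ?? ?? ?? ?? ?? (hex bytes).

MEM[0x08,0x21,0x19,0x20,0x0a] = 90 c8 c8 7d 76

#0 dst[0x18+4] := {0x2f,0xd8,0xac,0x35}
#1 dst[0x06+5] := {0x7d,0xc8,0x90,0xe7,0x76}
#2 dst[0x1b+7] := {0x76,0x4c,0x50,0xf4,0x15,0x7d,0xc8}
#3 dst[0x18+2] := {0x7d,0xc8}
query mem[0x08]=0x90, mem[0x21]=0xc8, mem[0x19]=0xc8, mem[0x20]=0x7d, mem[0x0a]=0x76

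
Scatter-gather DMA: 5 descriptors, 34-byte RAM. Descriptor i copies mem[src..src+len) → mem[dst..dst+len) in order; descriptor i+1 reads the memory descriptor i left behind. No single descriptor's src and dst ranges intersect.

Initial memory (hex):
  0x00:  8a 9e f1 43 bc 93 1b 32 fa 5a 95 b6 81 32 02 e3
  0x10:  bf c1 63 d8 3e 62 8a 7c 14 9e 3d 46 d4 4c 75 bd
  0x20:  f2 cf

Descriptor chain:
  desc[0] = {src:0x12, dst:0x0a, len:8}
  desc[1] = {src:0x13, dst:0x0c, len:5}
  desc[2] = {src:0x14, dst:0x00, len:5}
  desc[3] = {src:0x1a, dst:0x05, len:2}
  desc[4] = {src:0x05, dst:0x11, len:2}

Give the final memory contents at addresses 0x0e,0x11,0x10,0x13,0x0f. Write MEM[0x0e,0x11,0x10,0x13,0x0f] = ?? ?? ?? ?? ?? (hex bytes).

  after D0: wrote 8B at 0x0a = 63d83e628a7c149e
  after D1: wrote 5B at 0x0c = d83e628a7c
  after D2: wrote 5B at 0x00 = 3e628a7c14
  after D3: wrote 2B at 0x05 = 3d46
  after D4: wrote 2B at 0x11 = 3d46
query mem[0x0e]=0x62, mem[0x11]=0x3d, mem[0x10]=0x7c, mem[0x13]=0xd8, mem[0x0f]=0x8a

MEM[0x0e,0x11,0x10,0x13,0x0f] = 62 3d 7c d8 8a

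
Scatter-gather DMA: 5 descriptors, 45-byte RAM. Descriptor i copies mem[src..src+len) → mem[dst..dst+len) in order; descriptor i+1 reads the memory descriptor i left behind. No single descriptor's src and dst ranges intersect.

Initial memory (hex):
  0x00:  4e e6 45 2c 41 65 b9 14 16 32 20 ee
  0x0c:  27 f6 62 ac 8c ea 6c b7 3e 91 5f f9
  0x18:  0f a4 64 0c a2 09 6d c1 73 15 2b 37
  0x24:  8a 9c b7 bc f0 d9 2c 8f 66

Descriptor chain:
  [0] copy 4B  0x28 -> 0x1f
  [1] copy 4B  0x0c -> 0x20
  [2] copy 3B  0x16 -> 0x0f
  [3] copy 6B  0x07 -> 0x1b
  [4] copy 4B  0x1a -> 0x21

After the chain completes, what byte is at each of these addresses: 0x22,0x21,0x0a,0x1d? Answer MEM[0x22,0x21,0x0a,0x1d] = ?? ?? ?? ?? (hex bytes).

D0: mem[0x1f..0x22] <- [f0 d9 2c 8f]
D1: mem[0x20..0x23] <- [27 f6 62 ac]
D2: mem[0x0f..0x11] <- [5f f9 0f]
D3: mem[0x1b..0x20] <- [14 16 32 20 ee 27]
D4: mem[0x21..0x24] <- [64 14 16 32]
query mem[0x22]=0x14, mem[0x21]=0x64, mem[0x0a]=0x20, mem[0x1d]=0x32

MEM[0x22,0x21,0x0a,0x1d] = 14 64 20 32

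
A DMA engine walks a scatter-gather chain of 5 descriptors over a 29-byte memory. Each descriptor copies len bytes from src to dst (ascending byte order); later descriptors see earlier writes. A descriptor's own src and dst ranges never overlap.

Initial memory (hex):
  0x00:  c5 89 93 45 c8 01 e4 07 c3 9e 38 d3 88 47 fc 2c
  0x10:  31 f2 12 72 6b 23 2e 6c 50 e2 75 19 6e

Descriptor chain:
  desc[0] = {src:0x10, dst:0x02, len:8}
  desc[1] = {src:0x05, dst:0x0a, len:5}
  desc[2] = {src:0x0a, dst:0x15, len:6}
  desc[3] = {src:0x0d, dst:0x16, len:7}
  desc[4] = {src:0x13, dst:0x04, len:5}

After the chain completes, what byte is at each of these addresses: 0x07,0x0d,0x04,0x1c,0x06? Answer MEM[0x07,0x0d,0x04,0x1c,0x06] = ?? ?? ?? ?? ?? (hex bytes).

D0: mem[0x02..0x09] <- [31 f2 12 72 6b 23 2e 6c]
D1: mem[0x0a..0x0e] <- [72 6b 23 2e 6c]
D2: mem[0x15..0x1a] <- [72 6b 23 2e 6c 2c]
D3: mem[0x16..0x1c] <- [2e 6c 2c 31 f2 12 72]
D4: mem[0x04..0x08] <- [72 6b 72 2e 6c]
query mem[0x07]=0x2e, mem[0x0d]=0x2e, mem[0x04]=0x72, mem[0x1c]=0x72, mem[0x06]=0x72

MEM[0x07,0x0d,0x04,0x1c,0x06] = 2e 2e 72 72 72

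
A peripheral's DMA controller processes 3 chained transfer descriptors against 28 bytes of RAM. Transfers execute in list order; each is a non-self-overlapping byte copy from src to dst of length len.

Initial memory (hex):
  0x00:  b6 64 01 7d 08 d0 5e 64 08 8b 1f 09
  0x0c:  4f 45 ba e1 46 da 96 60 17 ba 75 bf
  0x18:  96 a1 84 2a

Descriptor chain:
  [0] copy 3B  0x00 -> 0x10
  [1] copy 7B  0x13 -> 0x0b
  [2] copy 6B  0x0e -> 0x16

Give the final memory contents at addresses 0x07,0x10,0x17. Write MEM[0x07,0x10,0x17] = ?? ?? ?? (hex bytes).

MEM[0x07,0x10,0x17] = 64 96 bf

#0 dst[0x10+3] := {0xb6,0x64,0x01}
#1 dst[0x0b+7] := {0x60,0x17,0xba,0x75,0xbf,0x96,0xa1}
#2 dst[0x16+6] := {0x75,0xbf,0x96,0xa1,0x01,0x60}
query mem[0x07]=0x64, mem[0x10]=0x96, mem[0x17]=0xbf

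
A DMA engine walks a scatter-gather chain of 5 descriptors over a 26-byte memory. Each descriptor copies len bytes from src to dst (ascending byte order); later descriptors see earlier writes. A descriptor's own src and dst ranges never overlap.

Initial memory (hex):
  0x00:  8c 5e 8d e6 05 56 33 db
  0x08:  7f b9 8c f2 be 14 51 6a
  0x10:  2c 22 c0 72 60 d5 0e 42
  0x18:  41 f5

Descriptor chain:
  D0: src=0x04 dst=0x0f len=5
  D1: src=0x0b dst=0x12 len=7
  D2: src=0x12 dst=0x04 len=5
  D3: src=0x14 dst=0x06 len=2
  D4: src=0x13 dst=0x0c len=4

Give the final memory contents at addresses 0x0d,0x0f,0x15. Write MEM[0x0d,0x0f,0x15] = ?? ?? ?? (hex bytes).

MEM[0x0d,0x0f,0x15] = 14 05 51

  after D0: wrote 5B at 0x0f = 055633db7f
  after D1: wrote 7B at 0x12 = f2be1451055633
  after D2: wrote 5B at 0x04 = f2be145105
  after D3: wrote 2B at 0x06 = 1451
  after D4: wrote 4B at 0x0c = be145105
query mem[0x0d]=0x14, mem[0x0f]=0x05, mem[0x15]=0x51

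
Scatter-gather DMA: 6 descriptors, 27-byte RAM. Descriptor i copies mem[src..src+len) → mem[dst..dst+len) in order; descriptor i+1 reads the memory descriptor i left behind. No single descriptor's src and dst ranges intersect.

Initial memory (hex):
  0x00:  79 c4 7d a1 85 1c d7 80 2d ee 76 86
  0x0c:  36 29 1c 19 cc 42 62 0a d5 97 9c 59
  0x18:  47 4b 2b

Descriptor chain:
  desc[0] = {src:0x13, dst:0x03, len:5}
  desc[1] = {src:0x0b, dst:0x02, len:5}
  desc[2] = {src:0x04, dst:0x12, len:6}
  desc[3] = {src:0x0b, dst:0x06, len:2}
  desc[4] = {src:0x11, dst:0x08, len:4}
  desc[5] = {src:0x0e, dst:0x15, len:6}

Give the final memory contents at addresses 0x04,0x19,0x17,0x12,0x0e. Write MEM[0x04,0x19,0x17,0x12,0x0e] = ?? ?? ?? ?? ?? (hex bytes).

  after D0: wrote 5B at 0x03 = 0ad5979c59
  after D1: wrote 5B at 0x02 = 8636291c19
  after D2: wrote 6B at 0x12 = 291c19592dee
  after D3: wrote 2B at 0x06 = 8636
  after D4: wrote 4B at 0x08 = 42291c19
  after D5: wrote 6B at 0x15 = 1c19cc42291c
query mem[0x04]=0x29, mem[0x19]=0x29, mem[0x17]=0xcc, mem[0x12]=0x29, mem[0x0e]=0x1c

MEM[0x04,0x19,0x17,0x12,0x0e] = 29 29 cc 29 1c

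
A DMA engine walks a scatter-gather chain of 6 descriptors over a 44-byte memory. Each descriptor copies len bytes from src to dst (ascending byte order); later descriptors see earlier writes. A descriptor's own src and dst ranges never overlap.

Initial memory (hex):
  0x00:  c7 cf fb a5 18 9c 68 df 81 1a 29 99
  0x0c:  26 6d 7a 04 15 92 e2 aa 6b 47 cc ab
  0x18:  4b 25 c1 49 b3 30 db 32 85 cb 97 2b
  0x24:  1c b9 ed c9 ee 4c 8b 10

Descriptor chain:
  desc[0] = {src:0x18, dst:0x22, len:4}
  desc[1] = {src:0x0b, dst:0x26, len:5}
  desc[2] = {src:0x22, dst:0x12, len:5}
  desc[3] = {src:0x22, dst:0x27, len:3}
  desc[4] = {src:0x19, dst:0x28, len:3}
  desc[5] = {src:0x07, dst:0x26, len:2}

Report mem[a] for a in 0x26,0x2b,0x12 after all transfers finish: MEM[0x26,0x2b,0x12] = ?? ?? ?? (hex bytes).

  after D0: wrote 4B at 0x22 = 4b25c149
  after D1: wrote 5B at 0x26 = 99266d7a04
  after D2: wrote 5B at 0x12 = 4b25c14999
  after D3: wrote 3B at 0x27 = 4b25c1
  after D4: wrote 3B at 0x28 = 25c149
  after D5: wrote 2B at 0x26 = df81
query mem[0x26]=0xdf, mem[0x2b]=0x10, mem[0x12]=0x4b

MEM[0x26,0x2b,0x12] = df 10 4b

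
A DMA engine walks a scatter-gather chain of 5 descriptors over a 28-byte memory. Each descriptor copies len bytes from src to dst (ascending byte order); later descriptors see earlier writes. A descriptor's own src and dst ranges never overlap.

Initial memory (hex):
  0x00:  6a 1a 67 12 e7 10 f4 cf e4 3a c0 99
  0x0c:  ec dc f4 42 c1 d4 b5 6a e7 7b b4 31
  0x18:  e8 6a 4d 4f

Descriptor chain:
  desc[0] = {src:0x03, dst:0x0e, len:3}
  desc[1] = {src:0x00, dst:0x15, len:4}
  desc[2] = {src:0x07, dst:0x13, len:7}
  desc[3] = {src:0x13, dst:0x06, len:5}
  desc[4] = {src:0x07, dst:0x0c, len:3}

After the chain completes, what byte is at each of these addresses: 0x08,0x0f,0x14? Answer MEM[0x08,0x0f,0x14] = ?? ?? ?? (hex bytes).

MEM[0x08,0x0f,0x14] = 3a e7 e4

  after D0: wrote 3B at 0x0e = 12e710
  after D1: wrote 4B at 0x15 = 6a1a6712
  after D2: wrote 7B at 0x13 = cfe43ac099ecdc
  after D3: wrote 5B at 0x06 = cfe43ac099
  after D4: wrote 3B at 0x0c = e43ac0
query mem[0x08]=0x3a, mem[0x0f]=0xe7, mem[0x14]=0xe4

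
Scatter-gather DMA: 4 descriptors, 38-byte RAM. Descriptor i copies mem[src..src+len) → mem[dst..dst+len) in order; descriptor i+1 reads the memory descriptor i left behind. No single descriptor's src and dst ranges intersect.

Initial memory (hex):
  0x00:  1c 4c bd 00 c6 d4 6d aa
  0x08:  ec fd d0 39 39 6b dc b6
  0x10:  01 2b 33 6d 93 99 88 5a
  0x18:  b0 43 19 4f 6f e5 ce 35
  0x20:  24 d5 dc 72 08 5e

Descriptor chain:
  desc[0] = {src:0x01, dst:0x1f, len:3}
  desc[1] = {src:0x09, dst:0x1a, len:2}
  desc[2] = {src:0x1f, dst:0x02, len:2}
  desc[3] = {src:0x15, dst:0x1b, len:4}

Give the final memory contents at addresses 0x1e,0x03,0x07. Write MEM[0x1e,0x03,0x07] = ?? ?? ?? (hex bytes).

  after D0: wrote 3B at 0x1f = 4cbd00
  after D1: wrote 2B at 0x1a = fdd0
  after D2: wrote 2B at 0x02 = 4cbd
  after D3: wrote 4B at 0x1b = 99885ab0
query mem[0x1e]=0xb0, mem[0x03]=0xbd, mem[0x07]=0xaa

MEM[0x1e,0x03,0x07] = b0 bd aa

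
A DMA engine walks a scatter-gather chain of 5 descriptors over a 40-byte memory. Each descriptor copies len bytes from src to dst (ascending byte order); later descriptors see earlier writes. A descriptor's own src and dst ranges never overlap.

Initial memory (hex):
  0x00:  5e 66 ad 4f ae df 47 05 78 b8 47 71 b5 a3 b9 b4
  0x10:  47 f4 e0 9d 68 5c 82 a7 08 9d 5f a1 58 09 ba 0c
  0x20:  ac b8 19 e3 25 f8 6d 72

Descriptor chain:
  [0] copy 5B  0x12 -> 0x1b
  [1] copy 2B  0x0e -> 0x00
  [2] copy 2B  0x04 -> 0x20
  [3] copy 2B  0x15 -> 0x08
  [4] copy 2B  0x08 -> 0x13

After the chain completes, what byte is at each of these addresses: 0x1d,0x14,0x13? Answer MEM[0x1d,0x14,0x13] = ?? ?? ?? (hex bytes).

  after D0: wrote 5B at 0x1b = e09d685c82
  after D1: wrote 2B at 0x00 = b9b4
  after D2: wrote 2B at 0x20 = aedf
  after D3: wrote 2B at 0x08 = 5c82
  after D4: wrote 2B at 0x13 = 5c82
query mem[0x1d]=0x68, mem[0x14]=0x82, mem[0x13]=0x5c

MEM[0x1d,0x14,0x13] = 68 82 5c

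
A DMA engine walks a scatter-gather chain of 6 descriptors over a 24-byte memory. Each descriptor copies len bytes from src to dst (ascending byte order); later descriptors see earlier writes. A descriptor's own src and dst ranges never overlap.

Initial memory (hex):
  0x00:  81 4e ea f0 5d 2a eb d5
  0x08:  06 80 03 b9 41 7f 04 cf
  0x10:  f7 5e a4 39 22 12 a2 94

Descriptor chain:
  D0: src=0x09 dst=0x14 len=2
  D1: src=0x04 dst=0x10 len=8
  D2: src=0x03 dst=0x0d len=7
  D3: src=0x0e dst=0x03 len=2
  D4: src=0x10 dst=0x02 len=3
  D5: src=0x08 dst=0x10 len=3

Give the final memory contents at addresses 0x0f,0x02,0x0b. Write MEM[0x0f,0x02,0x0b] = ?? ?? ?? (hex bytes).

#0 dst[0x14+2] := {0x80,0x03}
#1 dst[0x10+8] := {0x5d,0x2a,0xeb,0xd5,0x06,0x80,0x03,0xb9}
#2 dst[0x0d+7] := {0xf0,0x5d,0x2a,0xeb,0xd5,0x06,0x80}
#3 dst[0x03+2] := {0x5d,0x2a}
#4 dst[0x02+3] := {0xeb,0xd5,0x06}
#5 dst[0x10+3] := {0x06,0x80,0x03}
query mem[0x0f]=0x2a, mem[0x02]=0xeb, mem[0x0b]=0xb9

MEM[0x0f,0x02,0x0b] = 2a eb b9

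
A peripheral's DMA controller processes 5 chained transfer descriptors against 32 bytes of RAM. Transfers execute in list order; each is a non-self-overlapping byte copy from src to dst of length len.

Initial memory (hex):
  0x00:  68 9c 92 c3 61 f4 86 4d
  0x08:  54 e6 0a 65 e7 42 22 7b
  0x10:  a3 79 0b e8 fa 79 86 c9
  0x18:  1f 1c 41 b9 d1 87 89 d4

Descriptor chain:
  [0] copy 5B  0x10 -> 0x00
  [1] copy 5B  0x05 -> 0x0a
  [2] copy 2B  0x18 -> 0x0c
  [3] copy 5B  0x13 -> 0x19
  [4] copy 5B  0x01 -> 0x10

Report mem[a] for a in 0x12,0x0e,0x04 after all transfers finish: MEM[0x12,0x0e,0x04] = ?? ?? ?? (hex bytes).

  after D0: wrote 5B at 0x00 = a3790be8fa
  after D1: wrote 5B at 0x0a = f4864d54e6
  after D2: wrote 2B at 0x0c = 1f1c
  after D3: wrote 5B at 0x19 = e8fa7986c9
  after D4: wrote 5B at 0x10 = 790be8faf4
query mem[0x12]=0xe8, mem[0x0e]=0xe6, mem[0x04]=0xfa

MEM[0x12,0x0e,0x04] = e8 e6 fa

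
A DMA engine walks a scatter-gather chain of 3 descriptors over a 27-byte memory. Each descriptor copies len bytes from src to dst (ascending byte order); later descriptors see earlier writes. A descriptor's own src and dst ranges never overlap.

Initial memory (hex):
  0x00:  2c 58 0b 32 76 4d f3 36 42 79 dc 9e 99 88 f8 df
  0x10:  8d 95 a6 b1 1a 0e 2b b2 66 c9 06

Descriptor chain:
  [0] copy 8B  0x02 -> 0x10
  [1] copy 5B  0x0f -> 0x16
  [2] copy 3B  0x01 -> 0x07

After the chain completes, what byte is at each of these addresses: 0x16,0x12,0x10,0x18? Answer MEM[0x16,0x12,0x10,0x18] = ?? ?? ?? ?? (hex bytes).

D0: mem[0x10..0x17] <- [0b 32 76 4d f3 36 42 79]
D1: mem[0x16..0x1a] <- [df 0b 32 76 4d]
D2: mem[0x07..0x09] <- [58 0b 32]
query mem[0x16]=0xdf, mem[0x12]=0x76, mem[0x10]=0x0b, mem[0x18]=0x32

MEM[0x16,0x12,0x10,0x18] = df 76 0b 32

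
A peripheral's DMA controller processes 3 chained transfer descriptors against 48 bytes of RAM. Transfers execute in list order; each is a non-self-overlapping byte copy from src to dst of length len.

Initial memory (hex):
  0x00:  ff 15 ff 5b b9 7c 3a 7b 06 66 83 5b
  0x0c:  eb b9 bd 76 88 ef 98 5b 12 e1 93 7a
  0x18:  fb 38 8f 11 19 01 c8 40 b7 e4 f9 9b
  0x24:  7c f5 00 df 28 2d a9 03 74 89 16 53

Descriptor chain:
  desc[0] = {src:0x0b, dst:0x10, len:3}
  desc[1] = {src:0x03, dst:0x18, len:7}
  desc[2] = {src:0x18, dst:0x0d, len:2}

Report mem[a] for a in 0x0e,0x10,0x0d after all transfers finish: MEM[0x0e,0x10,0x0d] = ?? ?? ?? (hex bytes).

  after D0: wrote 3B at 0x10 = 5bebb9
  after D1: wrote 7B at 0x18 = 5bb97c3a7b0666
  after D2: wrote 2B at 0x0d = 5bb9
query mem[0x0e]=0xb9, mem[0x10]=0x5b, mem[0x0d]=0x5b

MEM[0x0e,0x10,0x0d] = b9 5b 5b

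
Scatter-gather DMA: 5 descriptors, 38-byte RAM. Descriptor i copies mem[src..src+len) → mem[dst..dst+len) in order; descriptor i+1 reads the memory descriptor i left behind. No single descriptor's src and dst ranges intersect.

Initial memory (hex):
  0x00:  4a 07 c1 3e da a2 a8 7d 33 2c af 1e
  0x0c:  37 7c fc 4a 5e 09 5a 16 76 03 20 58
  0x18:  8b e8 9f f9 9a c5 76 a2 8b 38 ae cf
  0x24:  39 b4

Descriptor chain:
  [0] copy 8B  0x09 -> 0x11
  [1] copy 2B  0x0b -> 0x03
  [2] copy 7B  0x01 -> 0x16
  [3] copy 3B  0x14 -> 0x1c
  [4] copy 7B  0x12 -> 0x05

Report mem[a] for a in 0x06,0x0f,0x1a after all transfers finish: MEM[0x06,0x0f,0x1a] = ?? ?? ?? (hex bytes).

[0] 0x09->0x11 len=8 : 2c af 1e 37 7c fc 4a 5e
[1] 0x0b->0x03 len=2 : 1e 37
[2] 0x01->0x16 len=7 : 07 c1 1e 37 a2 a8 7d
[3] 0x14->0x1c len=3 : 37 7c 07
[4] 0x12->0x05 len=7 : af 1e 37 7c 07 c1 1e
query mem[0x06]=0x1e, mem[0x0f]=0x4a, mem[0x1a]=0xa2

MEM[0x06,0x0f,0x1a] = 1e 4a a2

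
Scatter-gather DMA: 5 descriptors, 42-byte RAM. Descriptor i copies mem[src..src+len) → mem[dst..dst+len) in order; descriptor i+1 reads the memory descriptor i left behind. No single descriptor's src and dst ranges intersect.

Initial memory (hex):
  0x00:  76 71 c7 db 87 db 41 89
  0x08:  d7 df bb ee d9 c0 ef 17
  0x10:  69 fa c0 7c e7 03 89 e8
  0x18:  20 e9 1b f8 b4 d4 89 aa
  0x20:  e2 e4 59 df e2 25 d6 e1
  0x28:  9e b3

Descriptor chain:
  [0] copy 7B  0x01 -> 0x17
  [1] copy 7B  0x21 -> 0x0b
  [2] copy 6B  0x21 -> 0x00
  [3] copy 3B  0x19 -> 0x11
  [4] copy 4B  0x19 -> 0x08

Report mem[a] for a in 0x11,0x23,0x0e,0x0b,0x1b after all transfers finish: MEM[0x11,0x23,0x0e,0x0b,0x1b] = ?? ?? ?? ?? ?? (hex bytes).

#0 dst[0x17+7] := {0x71,0xc7,0xdb,0x87,0xdb,0x41,0x89}
#1 dst[0x0b+7] := {0xe4,0x59,0xdf,0xe2,0x25,0xd6,0xe1}
#2 dst[0x00+6] := {0xe4,0x59,0xdf,0xe2,0x25,0xd6}
#3 dst[0x11+3] := {0xdb,0x87,0xdb}
#4 dst[0x08+4] := {0xdb,0x87,0xdb,0x41}
query mem[0x11]=0xdb, mem[0x23]=0xdf, mem[0x0e]=0xe2, mem[0x0b]=0x41, mem[0x1b]=0xdb

MEM[0x11,0x23,0x0e,0x0b,0x1b] = db df e2 41 db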